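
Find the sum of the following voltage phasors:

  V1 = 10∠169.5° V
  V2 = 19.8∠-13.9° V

Step 1 — Convert each phasor to rectangular form:
  V1 = 10·(cos(169.5°) + j·sin(169.5°)) = -9.833 + j1.822 V
  V2 = 19.8·(cos(-13.9°) + j·sin(-13.9°)) = 19.22 - j4.757 V
Step 2 — Sum components: V_total = 9.388 - j2.934 V.
Step 3 — Convert to polar: |V_total| = 9.835 V, ∠V_total = -17.4°.

V_total = 9.835∠-17.4° V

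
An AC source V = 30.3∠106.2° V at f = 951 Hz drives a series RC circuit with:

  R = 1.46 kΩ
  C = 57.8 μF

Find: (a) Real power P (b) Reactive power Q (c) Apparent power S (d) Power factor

Step 1 — Angular frequency: ω = 2π·f = 2π·951 = 5975 rad/s.
Step 2 — Component impedances:
  R: Z = R = 1460 Ω
  C: Z = 1/(jωC) = -j/(ω·C) = 0 - j2.895 Ω
Step 3 — Series combination: Z_total = R + C = 1460 - j2.895 Ω = 1460∠-0.1° Ω.
Step 4 — Source phasor: V = 30.3∠106.2° V = -8.453 + j29.1 V.
Step 5 — Current: I = V / Z = -0.00583 + j0.01992 A = 0.02075∠106.3° A.
Step 6 — Complex power: S = V·I* = 0.6288 - j0.001247 VA.
Step 7 — Real power: P = Re(S) = 0.6288 W.
Step 8 — Reactive power: Q = Im(S) = -0.001247 VAR.
Step 9 — Apparent power: |S| = 0.6288 VA.
Step 10 — Power factor: PF = P/|S| = 1 (leading).

(a) P = 0.6288 W  (b) Q = -0.001247 VAR  (c) S = 0.6288 VA  (d) PF = 1 (leading)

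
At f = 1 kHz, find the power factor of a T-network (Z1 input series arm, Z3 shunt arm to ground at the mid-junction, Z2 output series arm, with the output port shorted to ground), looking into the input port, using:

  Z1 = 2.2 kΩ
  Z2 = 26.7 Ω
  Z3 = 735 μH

Step 1 — Angular frequency: ω = 2π·f = 2π·1000 = 6283 rad/s.
Step 2 — Component impedances:
  Z1: Z = R = 2200 Ω
  Z2: Z = R = 26.7 Ω
  Z3: Z = jωL = j·6283·0.000735 = 0 + j4.618 Ω
Step 3 — With the output port shorted to ground, the output series arm Z2 runs from the junction to ground; the shunt arm Z3 also runs from the junction to ground. They appear in parallel: Z3 || Z2 = 0.7756 + j4.484 Ω.
Step 4 — Series with input arm Z1: Z_in = Z1 + (Z3 || Z2) = 2201 + j4.484 Ω = 2201∠0.1° Ω.
Step 5 — Power factor: PF = cos(φ) = Re(Z)/|Z| = 2201/2201 = 1.
Step 6 — Type: Im(Z) = 4.484 ⇒ lagging (phase φ = 0.1°).

PF = 1 (lagging, φ = 0.1°)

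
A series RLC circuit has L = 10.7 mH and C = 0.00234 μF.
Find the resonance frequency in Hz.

Step 1 — Resonance condition Im(Z)=0 gives ω₀ = 1/√(LC).
Step 2 — ω₀ = 1/√(0.0107·2.34e-09) = 1.998e+05 rad/s.
Step 3 — f₀ = ω₀/(2π) = 3.181e+04 Hz.

f₀ = 3.181e+04 Hz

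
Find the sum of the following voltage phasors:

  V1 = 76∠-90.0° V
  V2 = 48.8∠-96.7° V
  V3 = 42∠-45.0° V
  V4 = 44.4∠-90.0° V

Step 1 — Convert each phasor to rectangular form:
  V1 = 76·(cos(-90.0°) + j·sin(-90.0°)) = 0 - j76 V
  V2 = 48.8·(cos(-96.7°) + j·sin(-96.7°)) = -5.694 - j48.47 V
  V3 = 42·(cos(-45.0°) + j·sin(-45.0°)) = 29.7 - j29.7 V
  V4 = 44.4·(cos(-90.0°) + j·sin(-90.0°)) = 0 - j44.4 V
Step 2 — Sum components: V_total = 24 - j198.6 V.
Step 3 — Convert to polar: |V_total| = 200 V, ∠V_total = -83.1°.

V_total = 200∠-83.1° V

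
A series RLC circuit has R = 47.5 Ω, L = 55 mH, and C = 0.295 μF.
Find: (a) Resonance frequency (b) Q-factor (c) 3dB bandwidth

Step 1 — Resonance condition Im(Z)=0 gives ω₀ = 1/√(LC).
Step 2 — ω₀ = 1/√(0.055·2.95e-07) = 7851 rad/s.
Step 3 — f₀ = ω₀/(2π) = 1249 Hz.
Step 4 — Series Q: Q = ω₀L/R = 7851·0.055/47.5 = 9.09.
Step 5 — 3dB bandwidth: Δω = ω₀/Q = 863.6 rad/s; BW = Δω/(2π) = 137.5 Hz.

(a) f₀ = 1249 Hz  (b) Q = 9.09  (c) BW = 137.5 Hz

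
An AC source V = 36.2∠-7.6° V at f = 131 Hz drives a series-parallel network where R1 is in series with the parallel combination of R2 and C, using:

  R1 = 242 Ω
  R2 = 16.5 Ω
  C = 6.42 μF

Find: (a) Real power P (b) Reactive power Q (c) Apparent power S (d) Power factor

Step 1 — Angular frequency: ω = 2π·f = 2π·131 = 823.1 rad/s.
Step 2 — Component impedances:
  R1: Z = R = 242 Ω
  R2: Z = R = 16.5 Ω
  C: Z = 1/(jωC) = -j/(ω·C) = 0 - j189.2 Ω
Step 3 — Parallel branch: R2 || C = 1/(1/R2 + 1/C) = 16.38 - j1.428 Ω.
Step 4 — Series with R1: Z_total = R1 + (R2 || C) = 258.4 - j1.428 Ω = 258.4∠-0.3° Ω.
Step 5 — Source phasor: V = 36.2∠-7.6° V = 35.88 - j4.788 V.
Step 6 — Current: I = V / Z = 0.139 - j0.01776 A = 0.1401∠-7.3° A.
Step 7 — Complex power: S = V·I* = 5.072 - j0.02803 VA.
Step 8 — Real power: P = Re(S) = 5.072 W.
Step 9 — Reactive power: Q = Im(S) = -0.02803 VAR.
Step 10 — Apparent power: |S| = 5.072 VA.
Step 11 — Power factor: PF = P/|S| = 1 (leading).

(a) P = 5.072 W  (b) Q = -0.02803 VAR  (c) S = 5.072 VA  (d) PF = 1 (leading)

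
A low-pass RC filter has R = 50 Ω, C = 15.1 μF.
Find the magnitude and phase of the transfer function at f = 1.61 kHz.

Step 1 — Angular frequency: ω = 2π·1610 = 1.012e+04 rad/s.
Step 2 — Transfer function: H(jω) = 1/(1 + jωRC).
Step 3 — Denominator: 1 + jωRC = 1 + j·1.012e+04·50·1.51e-05 = 1 + j7.638.
Step 4 — H = 0.01685 - j0.1287.
Step 5 — Magnitude: |H| = 0.1298 (-17.7 dB); phase: φ = -82.5°.

|H| = 0.1298 (-17.7 dB), φ = -82.5°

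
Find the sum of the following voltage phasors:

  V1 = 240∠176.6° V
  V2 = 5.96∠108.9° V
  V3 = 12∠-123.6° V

Step 1 — Convert each phasor to rectangular form:
  V1 = 240·(cos(176.6°) + j·sin(176.6°)) = -239.6 + j14.23 V
  V2 = 5.96·(cos(108.9°) + j·sin(108.9°)) = -1.931 + j5.639 V
  V3 = 12·(cos(-123.6°) + j·sin(-123.6°)) = -6.641 - j9.995 V
Step 2 — Sum components: V_total = -248.1 + j9.877 V.
Step 3 — Convert to polar: |V_total| = 248.3 V, ∠V_total = 177.7°.

V_total = 248.3∠177.7° V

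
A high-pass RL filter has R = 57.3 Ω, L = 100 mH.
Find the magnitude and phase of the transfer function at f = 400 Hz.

Step 1 — Angular frequency: ω = 2π·400 = 2513 rad/s.
Step 2 — Transfer function: H(jω) = jωL/(R + jωL).
Step 3 — Numerator jωL = j·251.3; denominator R + jωL = 57.3 + j251.3.
Step 4 — H = 0.9506 + j0.2167.
Step 5 — Magnitude: |H| = 0.975 (-0.2 dB); phase: φ = 12.8°.

|H| = 0.975 (-0.2 dB), φ = 12.8°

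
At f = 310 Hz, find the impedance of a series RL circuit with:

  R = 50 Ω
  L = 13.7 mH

Step 1 — Angular frequency: ω = 2π·f = 2π·310 = 1948 rad/s.
Step 2 — Component impedances:
  R: Z = R = 50 Ω
  L: Z = jωL = j·1948·0.0137 = 0 + j26.68 Ω
Step 3 — Series combination: Z_total = R + L = 50 + j26.68 Ω = 56.68∠28.1° Ω.

Z = 50 + j26.68 Ω = 56.68∠28.1° Ω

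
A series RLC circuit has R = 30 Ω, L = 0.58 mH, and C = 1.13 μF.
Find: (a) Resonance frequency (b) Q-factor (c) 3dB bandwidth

Step 1 — Resonance condition Im(Z)=0 gives ω₀ = 1/√(LC).
Step 2 — ω₀ = 1/√(0.00058·1.13e-06) = 3.906e+04 rad/s.
Step 3 — f₀ = ω₀/(2π) = 6217 Hz.
Step 4 — Series Q: Q = ω₀L/R = 3.906e+04·0.00058/30 = 0.7552.
Step 5 — 3dB bandwidth: Δω = ω₀/Q = 5.172e+04 rad/s; BW = Δω/(2π) = 8232 Hz.

(a) f₀ = 6217 Hz  (b) Q = 0.7552  (c) BW = 8232 Hz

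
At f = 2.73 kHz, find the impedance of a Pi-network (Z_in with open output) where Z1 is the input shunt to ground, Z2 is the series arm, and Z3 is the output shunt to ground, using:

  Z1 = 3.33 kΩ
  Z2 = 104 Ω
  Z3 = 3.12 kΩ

Step 1 — Angular frequency: ω = 2π·f = 2π·2730 = 1.715e+04 rad/s.
Step 2 — Component impedances:
  Z1: Z = R = 3330 Ω
  Z2: Z = R = 104 Ω
  Z3: Z = R = 3120 Ω
Step 3 — With open output, the series arm Z2 and the output shunt Z3 appear in series to ground: Z2 + Z3 = 3224 Ω.
Step 4 — Parallel with input shunt Z1: Z_in = Z1 || (Z2 + Z3) = 1638 Ω = 1638∠0.0° Ω.

Z = 1638 Ω = 1638∠0.0° Ω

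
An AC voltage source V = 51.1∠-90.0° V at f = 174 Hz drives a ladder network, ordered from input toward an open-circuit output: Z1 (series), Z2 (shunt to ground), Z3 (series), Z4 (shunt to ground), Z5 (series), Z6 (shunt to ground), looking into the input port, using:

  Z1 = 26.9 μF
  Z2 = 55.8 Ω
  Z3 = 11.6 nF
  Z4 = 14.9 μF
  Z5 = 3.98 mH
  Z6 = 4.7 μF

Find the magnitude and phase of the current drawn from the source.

Step 1 — Angular frequency: ω = 2π·f = 2π·174 = 1093 rad/s.
Step 2 — Component impedances:
  Z1: Z = 1/(jωC) = -j/(ω·C) = 0 - j34 Ω
  Z2: Z = R = 55.8 Ω
  Z3: Z = 1/(jωC) = -j/(ω·C) = 0 - j7.885e+04 Ω
  Z4: Z = 1/(jωC) = -j/(ω·C) = 0 - j61.39 Ω
  Z5: Z = jωL = j·1093·0.00398 = 0 + j4.351 Ω
  Z6: Z = 1/(jωC) = -j/(ω·C) = 0 - j194.6 Ω
Step 3 — Ladder network (open output): work backward from the far end, alternating series and parallel combinations. Z_in = 55.8 - j34.04 Ω = 65.36∠-31.4° Ω.
Step 4 — Source phasor: V = 51.1∠-90.0° V = 0 - j51.1 V.
Step 5 — Ohm's law: I = V / Z_total = (0 - j51.1) / (55.8 - j34.04) = 0.4072 - j0.6674 A.
Step 6 — Convert to polar: |I| = 0.7818 A, ∠I = -58.6°.

I = 0.7818∠-58.6° A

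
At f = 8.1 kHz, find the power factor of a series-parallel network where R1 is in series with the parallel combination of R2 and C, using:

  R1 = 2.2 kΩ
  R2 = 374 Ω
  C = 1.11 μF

Step 1 — Angular frequency: ω = 2π·f = 2π·8100 = 5.089e+04 rad/s.
Step 2 — Component impedances:
  R1: Z = R = 2200 Ω
  R2: Z = R = 374 Ω
  C: Z = 1/(jωC) = -j/(ω·C) = 0 - j17.7 Ω
Step 3 — Parallel branch: R2 || C = 1/(1/R2 + 1/C) = 0.836 - j17.66 Ω.
Step 4 — Series with R1: Z_total = R1 + (R2 || C) = 2201 - j17.66 Ω = 2201∠-0.5° Ω.
Step 5 — Power factor: PF = cos(φ) = Re(Z)/|Z| = 2201/2201 = 1.
Step 6 — Type: Im(Z) = -17.66 ⇒ leading (phase φ = -0.5°).

PF = 1 (leading, φ = -0.5°)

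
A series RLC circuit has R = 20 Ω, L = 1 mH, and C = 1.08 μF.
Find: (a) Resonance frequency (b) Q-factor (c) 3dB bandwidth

Step 1 — Resonance: ω₀ = 1/√(LC) = 1/√(0.001·1.08e-06) = 3.043e+04 rad/s.
Step 2 — f₀ = ω₀/(2π) = 4843 Hz.
Step 3 — Series Q: Q = ω₀L/R = 3.043e+04·0.001/20 = 1.521.
Step 4 — Bandwidth: Δω = ω₀/Q = 2e+04 rad/s; BW = Δω/(2π) = 3183 Hz.

(a) f₀ = 4843 Hz  (b) Q = 1.521  (c) BW = 3183 Hz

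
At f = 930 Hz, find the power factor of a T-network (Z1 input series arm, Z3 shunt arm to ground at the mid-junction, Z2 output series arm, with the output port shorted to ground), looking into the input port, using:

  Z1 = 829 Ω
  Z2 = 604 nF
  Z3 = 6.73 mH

Step 1 — Angular frequency: ω = 2π·f = 2π·930 = 5843 rad/s.
Step 2 — Component impedances:
  Z1: Z = R = 829 Ω
  Z2: Z = 1/(jωC) = -j/(ω·C) = 0 - j283.3 Ω
  Z3: Z = jωL = j·5843·0.00673 = 0 + j39.33 Ω
Step 3 — With the output port shorted to ground, the output series arm Z2 runs from the junction to ground; the shunt arm Z3 also runs from the junction to ground. They appear in parallel: Z3 || Z2 = 0 + j45.66 Ω.
Step 4 — Series with input arm Z1: Z_in = Z1 + (Z3 || Z2) = 829 + j45.66 Ω = 830.3∠3.2° Ω.
Step 5 — Power factor: PF = cos(φ) = Re(Z)/|Z| = 829/830.26 = 0.9985.
Step 6 — Type: Im(Z) = 45.66 ⇒ lagging (phase φ = 3.2°).

PF = 0.9985 (lagging, φ = 3.2°)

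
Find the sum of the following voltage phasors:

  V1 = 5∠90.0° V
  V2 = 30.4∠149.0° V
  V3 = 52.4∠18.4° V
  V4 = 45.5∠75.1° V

Step 1 — Convert each phasor to rectangular form:
  V1 = 5·(cos(90.0°) + j·sin(90.0°)) = 0 + j5 V
  V2 = 30.4·(cos(149.0°) + j·sin(149.0°)) = -26.06 + j15.66 V
  V3 = 52.4·(cos(18.4°) + j·sin(18.4°)) = 49.72 + j16.54 V
  V4 = 45.5·(cos(75.1°) + j·sin(75.1°)) = 11.7 + j43.97 V
Step 2 — Sum components: V_total = 35.36 + j81.17 V.
Step 3 — Convert to polar: |V_total| = 88.54 V, ∠V_total = 66.5°.

V_total = 88.54∠66.5° V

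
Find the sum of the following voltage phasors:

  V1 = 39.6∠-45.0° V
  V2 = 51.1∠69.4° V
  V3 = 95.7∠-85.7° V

Step 1 — Convert each phasor to rectangular form:
  V1 = 39.6·(cos(-45.0°) + j·sin(-45.0°)) = 28 - j28 V
  V2 = 51.1·(cos(69.4°) + j·sin(69.4°)) = 17.98 + j47.83 V
  V3 = 95.7·(cos(-85.7°) + j·sin(-85.7°)) = 7.175 - j95.43 V
Step 2 — Sum components: V_total = 53.16 - j75.6 V.
Step 3 — Convert to polar: |V_total| = 92.42 V, ∠V_total = -54.9°.

V_total = 92.42∠-54.9° V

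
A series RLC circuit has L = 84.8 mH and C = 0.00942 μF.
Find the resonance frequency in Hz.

Step 1 — Resonance condition Im(Z)=0 gives ω₀ = 1/√(LC).
Step 2 — ω₀ = 1/√(0.0848·9.42e-09) = 3.538e+04 rad/s.
Step 3 — f₀ = ω₀/(2π) = 5631 Hz.

f₀ = 5631 Hz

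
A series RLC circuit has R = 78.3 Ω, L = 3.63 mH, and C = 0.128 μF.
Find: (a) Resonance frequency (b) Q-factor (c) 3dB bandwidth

Step 1 — Resonance condition Im(Z)=0 gives ω₀ = 1/√(LC).
Step 2 — ω₀ = 1/√(0.00363·1.28e-07) = 4.639e+04 rad/s.
Step 3 — f₀ = ω₀/(2π) = 7383 Hz.
Step 4 — Series Q: Q = ω₀L/R = 4.639e+04·0.00363/78.3 = 2.151.
Step 5 — 3dB bandwidth: Δω = ω₀/Q = 2.157e+04 rad/s; BW = Δω/(2π) = 3433 Hz.

(a) f₀ = 7383 Hz  (b) Q = 2.151  (c) BW = 3433 Hz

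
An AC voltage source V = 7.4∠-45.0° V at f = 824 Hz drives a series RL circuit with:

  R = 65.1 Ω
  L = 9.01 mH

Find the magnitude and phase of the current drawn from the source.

Step 1 — Angular frequency: ω = 2π·f = 2π·824 = 5177 rad/s.
Step 2 — Component impedances:
  R: Z = R = 65.1 Ω
  L: Z = jωL = j·5177·0.00901 = 0 + j46.65 Ω
Step 3 — Series combination: Z_total = R + L = 65.1 + j46.65 Ω = 80.09∠35.6° Ω.
Step 4 — Source phasor: V = 7.4∠-45.0° V = 5.233 - j5.233 V.
Step 5 — Ohm's law: I = V / Z_total = (5.233 - j5.233) / (65.1 + j46.65) = 0.01505 - j0.09116 A.
Step 6 — Convert to polar: |I| = 0.0924 A, ∠I = -80.6°.

I = 0.0924∠-80.6° A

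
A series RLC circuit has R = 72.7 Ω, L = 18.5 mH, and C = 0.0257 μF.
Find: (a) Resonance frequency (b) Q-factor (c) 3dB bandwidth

Step 1 — Resonance: ω₀ = 1/√(LC) = 1/√(0.0185·2.57e-08) = 4.586e+04 rad/s.
Step 2 — f₀ = ω₀/(2π) = 7299 Hz.
Step 3 — Series Q: Q = ω₀L/R = 4.586e+04·0.0185/72.7 = 11.67.
Step 4 — Bandwidth: Δω = ω₀/Q = 3930 rad/s; BW = Δω/(2π) = 625.4 Hz.

(a) f₀ = 7299 Hz  (b) Q = 11.67  (c) BW = 625.4 Hz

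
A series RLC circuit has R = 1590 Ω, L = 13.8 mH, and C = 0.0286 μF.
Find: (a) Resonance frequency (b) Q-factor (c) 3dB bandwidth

Step 1 — Resonance: ω₀ = 1/√(LC) = 1/√(0.0138·2.86e-08) = 5.034e+04 rad/s.
Step 2 — f₀ = ω₀/(2π) = 8011 Hz.
Step 3 — Series Q: Q = ω₀L/R = 5.034e+04·0.0138/1590 = 0.4369.
Step 4 — Bandwidth: Δω = ω₀/Q = 1.152e+05 rad/s; BW = Δω/(2π) = 1.834e+04 Hz.

(a) f₀ = 8011 Hz  (b) Q = 0.4369  (c) BW = 1.834e+04 Hz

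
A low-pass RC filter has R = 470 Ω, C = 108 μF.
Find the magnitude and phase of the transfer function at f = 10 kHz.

Step 1 — Angular frequency: ω = 2π·1e+04 = 6.283e+04 rad/s.
Step 2 — Transfer function: H(jω) = 1/(1 + jωRC).
Step 3 — Denominator: 1 + jωRC = 1 + j·6.283e+04·470·0.000108 = 1 + j3189.
Step 4 — H = 9.831e-08 - j0.0003135.
Step 5 — Magnitude: |H| = 0.0003135 (-70.1 dB); phase: φ = -90.0°.

|H| = 0.0003135 (-70.1 dB), φ = -90.0°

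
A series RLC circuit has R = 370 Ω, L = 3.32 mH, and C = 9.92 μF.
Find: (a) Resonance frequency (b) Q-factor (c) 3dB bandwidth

Step 1 — Resonance: ω₀ = 1/√(LC) = 1/√(0.00332·9.92e-06) = 5510 rad/s.
Step 2 — f₀ = ω₀/(2π) = 877 Hz.
Step 3 — Series Q: Q = ω₀L/R = 5510·0.00332/370 = 0.04944.
Step 4 — Bandwidth: Δω = ω₀/Q = 1.114e+05 rad/s; BW = Δω/(2π) = 1.774e+04 Hz.

(a) f₀ = 877 Hz  (b) Q = 0.04944  (c) BW = 1.774e+04 Hz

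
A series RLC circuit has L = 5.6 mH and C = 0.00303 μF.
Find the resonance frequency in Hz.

Step 1 — Resonance condition Im(Z)=0 gives ω₀ = 1/√(LC).
Step 2 — ω₀ = 1/√(0.0056·3.03e-09) = 2.428e+05 rad/s.
Step 3 — f₀ = ω₀/(2π) = 3.864e+04 Hz.

f₀ = 3.864e+04 Hz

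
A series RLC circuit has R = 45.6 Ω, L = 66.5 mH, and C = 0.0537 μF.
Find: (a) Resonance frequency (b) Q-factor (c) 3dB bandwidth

Step 1 — Resonance: ω₀ = 1/√(LC) = 1/√(0.0665·5.37e-08) = 1.673e+04 rad/s.
Step 2 — f₀ = ω₀/(2π) = 2663 Hz.
Step 3 — Series Q: Q = ω₀L/R = 1.673e+04·0.0665/45.6 = 24.4.
Step 4 — Bandwidth: Δω = ω₀/Q = 685.7 rad/s; BW = Δω/(2π) = 109.1 Hz.

(a) f₀ = 2663 Hz  (b) Q = 24.4  (c) BW = 109.1 Hz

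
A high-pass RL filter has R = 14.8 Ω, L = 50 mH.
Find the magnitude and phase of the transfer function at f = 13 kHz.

Step 1 — Angular frequency: ω = 2π·1.3e+04 = 8.168e+04 rad/s.
Step 2 — Transfer function: H(jω) = jωL/(R + jωL).
Step 3 — Numerator jωL = j·4084; denominator R + jωL = 14.8 + j4084.
Step 4 — H = 1 + j0.003624.
Step 5 — Magnitude: |H| = 1 (-0.0 dB); phase: φ = 0.2°.

|H| = 1 (-0.0 dB), φ = 0.2°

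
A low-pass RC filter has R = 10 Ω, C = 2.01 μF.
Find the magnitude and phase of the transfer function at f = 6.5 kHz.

Step 1 — Angular frequency: ω = 2π·6500 = 4.084e+04 rad/s.
Step 2 — Transfer function: H(jω) = 1/(1 + jωRC).
Step 3 — Denominator: 1 + jωRC = 1 + j·4.084e+04·10·2.01e-06 = 1 + j0.8209.
Step 4 — H = 0.5974 - j0.4904.
Step 5 — Magnitude: |H| = 0.7729 (-2.2 dB); phase: φ = -39.4°.

|H| = 0.7729 (-2.2 dB), φ = -39.4°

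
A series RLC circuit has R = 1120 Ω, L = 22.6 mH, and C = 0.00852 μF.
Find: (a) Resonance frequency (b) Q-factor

Step 1 — Resonance condition Im(Z)=0 gives ω₀ = 1/√(LC).
Step 2 — ω₀ = 1/√(0.0226·8.52e-09) = 7.207e+04 rad/s.
Step 3 — f₀ = ω₀/(2π) = 1.147e+04 Hz.
Step 4 — Series Q: Q = ω₀L/R = 7.207e+04·0.0226/1120 = 1.454.

(a) f₀ = 1.147e+04 Hz  (b) Q = 1.454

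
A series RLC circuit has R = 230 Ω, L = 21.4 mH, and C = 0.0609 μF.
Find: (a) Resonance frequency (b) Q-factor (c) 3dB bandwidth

Step 1 — Resonance condition Im(Z)=0 gives ω₀ = 1/√(LC).
Step 2 — ω₀ = 1/√(0.0214·6.09e-08) = 2.77e+04 rad/s.
Step 3 — f₀ = ω₀/(2π) = 4409 Hz.
Step 4 — Series Q: Q = ω₀L/R = 2.77e+04·0.0214/230 = 2.577.
Step 5 — 3dB bandwidth: Δω = ω₀/Q = 1.075e+04 rad/s; BW = Δω/(2π) = 1711 Hz.

(a) f₀ = 4409 Hz  (b) Q = 2.577  (c) BW = 1711 Hz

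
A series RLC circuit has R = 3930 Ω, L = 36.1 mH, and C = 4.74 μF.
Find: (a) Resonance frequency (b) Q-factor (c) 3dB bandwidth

Step 1 — Resonance: ω₀ = 1/√(LC) = 1/√(0.0361·4.74e-06) = 2417 rad/s.
Step 2 — f₀ = ω₀/(2π) = 384.7 Hz.
Step 3 — Series Q: Q = ω₀L/R = 2417·0.0361/3930 = 0.02221.
Step 4 — Bandwidth: Δω = ω₀/Q = 1.089e+05 rad/s; BW = Δω/(2π) = 1.733e+04 Hz.

(a) f₀ = 384.7 Hz  (b) Q = 0.02221  (c) BW = 1.733e+04 Hz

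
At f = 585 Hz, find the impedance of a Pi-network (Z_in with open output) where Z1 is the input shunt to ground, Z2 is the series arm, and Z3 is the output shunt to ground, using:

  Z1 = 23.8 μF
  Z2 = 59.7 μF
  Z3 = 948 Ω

Step 1 — Angular frequency: ω = 2π·f = 2π·585 = 3676 rad/s.
Step 2 — Component impedances:
  Z1: Z = 1/(jωC) = -j/(ω·C) = 0 - j11.43 Ω
  Z2: Z = 1/(jωC) = -j/(ω·C) = 0 - j4.557 Ω
  Z3: Z = R = 948 Ω
Step 3 — With open output, the series arm Z2 and the output shunt Z3 appear in series to ground: Z2 + Z3 = 948 - j4.557 Ω.
Step 4 — Parallel with input shunt Z1: Z_in = Z1 || (Z2 + Z3) = 0.1378 - j11.43 Ω = 11.43∠-89.3° Ω.

Z = 0.1378 - j11.43 Ω = 11.43∠-89.3° Ω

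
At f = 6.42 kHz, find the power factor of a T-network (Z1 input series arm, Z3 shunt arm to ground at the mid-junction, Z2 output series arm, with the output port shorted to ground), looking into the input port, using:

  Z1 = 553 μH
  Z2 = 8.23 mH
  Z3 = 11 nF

Step 1 — Angular frequency: ω = 2π·f = 2π·6420 = 4.034e+04 rad/s.
Step 2 — Component impedances:
  Z1: Z = jωL = j·4.034e+04·0.000553 = 0 + j22.31 Ω
  Z2: Z = jωL = j·4.034e+04·0.00823 = 0 + j332 Ω
  Z3: Z = 1/(jωC) = -j/(ω·C) = 0 - j2254 Ω
Step 3 — With the output port shorted to ground, the output series arm Z2 runs from the junction to ground; the shunt arm Z3 also runs from the junction to ground. They appear in parallel: Z3 || Z2 = 0 + j389.3 Ω.
Step 4 — Series with input arm Z1: Z_in = Z1 + (Z3 || Z2) = 0 + j411.6 Ω = 411.6∠90.0° Ω.
Step 5 — Power factor: PF = cos(φ) = Re(Z)/|Z| = 0/411.6 = 0.
Step 6 — Type: Im(Z) = 411.6 ⇒ lagging (phase φ = 90.0°).

PF = 0 (lagging, φ = 90.0°)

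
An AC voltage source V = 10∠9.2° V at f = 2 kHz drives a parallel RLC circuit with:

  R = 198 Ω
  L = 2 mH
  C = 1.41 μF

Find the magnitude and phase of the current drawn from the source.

Step 1 — Angular frequency: ω = 2π·f = 2π·2000 = 1.257e+04 rad/s.
Step 2 — Component impedances:
  R: Z = R = 198 Ω
  L: Z = jωL = j·1.257e+04·0.002 = 0 + j25.13 Ω
  C: Z = 1/(jωC) = -j/(ω·C) = 0 - j56.44 Ω
Step 3 — Parallel combination: 1/Z_total = 1/R + 1/L + 1/C; Z_total = 9.853 + j43.06 Ω = 44.17∠77.1° Ω.
Step 4 — Source phasor: V = 10∠9.2° V = 9.871 + j1.599 V.
Step 5 — Ohm's law: I = V / Z_total = (9.871 + j1.599) / (9.853 + j43.06) = 0.08514 - j0.2098 A.
Step 6 — Convert to polar: |I| = 0.2264 A, ∠I = -67.9°.

I = 0.2264∠-67.9° A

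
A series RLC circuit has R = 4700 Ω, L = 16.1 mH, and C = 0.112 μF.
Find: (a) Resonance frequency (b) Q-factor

Step 1 — Resonance condition Im(Z)=0 gives ω₀ = 1/√(LC).
Step 2 — ω₀ = 1/√(0.0161·1.12e-07) = 2.355e+04 rad/s.
Step 3 — f₀ = ω₀/(2π) = 3748 Hz.
Step 4 — Series Q: Q = ω₀L/R = 2.355e+04·0.0161/4700 = 0.08067.

(a) f₀ = 3748 Hz  (b) Q = 0.08067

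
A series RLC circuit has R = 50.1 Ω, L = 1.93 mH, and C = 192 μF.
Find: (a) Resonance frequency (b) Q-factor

Step 1 — Resonance condition Im(Z)=0 gives ω₀ = 1/√(LC).
Step 2 — ω₀ = 1/√(0.00193·0.000192) = 1643 rad/s.
Step 3 — f₀ = ω₀/(2π) = 261.5 Hz.
Step 4 — Series Q: Q = ω₀L/R = 1643·0.00193/50.1 = 0.06328.

(a) f₀ = 261.5 Hz  (b) Q = 0.06328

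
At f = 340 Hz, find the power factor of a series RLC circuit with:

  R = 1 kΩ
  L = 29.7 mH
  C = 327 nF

Step 1 — Angular frequency: ω = 2π·f = 2π·340 = 2136 rad/s.
Step 2 — Component impedances:
  R: Z = R = 1000 Ω
  L: Z = jωL = j·2136·0.0297 = 0 + j63.45 Ω
  C: Z = 1/(jωC) = -j/(ω·C) = 0 - j1432 Ω
Step 3 — Series combination: Z_total = R + L + C = 1000 - j1368 Ω = 1695∠-53.8° Ω.
Step 4 — Power factor: PF = cos(φ) = Re(Z)/|Z| = 1000/1694.6 = 0.5901.
Step 5 — Type: Im(Z) = -1368 ⇒ leading (phase φ = -53.8°).

PF = 0.5901 (leading, φ = -53.8°)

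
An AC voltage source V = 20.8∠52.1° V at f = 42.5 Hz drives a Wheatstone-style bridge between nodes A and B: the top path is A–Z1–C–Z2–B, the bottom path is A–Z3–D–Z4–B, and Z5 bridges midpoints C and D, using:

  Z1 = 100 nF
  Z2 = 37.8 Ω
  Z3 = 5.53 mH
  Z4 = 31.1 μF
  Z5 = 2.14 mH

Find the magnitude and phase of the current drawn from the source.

Step 1 — Angular frequency: ω = 2π·f = 2π·42.5 = 267 rad/s.
Step 2 — Component impedances:
  Z1: Z = 1/(jωC) = -j/(ω·C) = 0 - j3.745e+04 Ω
  Z2: Z = R = 37.8 Ω
  Z3: Z = jωL = j·267·0.00553 = 0 + j1.477 Ω
  Z4: Z = 1/(jωC) = -j/(ω·C) = 0 - j120.4 Ω
  Z5: Z = jωL = j·267·0.00214 = 0 + j0.5715 Ω
Step 3 — Bridge requires nodal analysis (the Z5 bridge couples midpoints C and D, so the two paths cannot be reduced to a simple series/parallel combination). Setting node B to ground and injecting 1 A at node A, the 3-node admittance system at A, C, D solves to V_A = Z_AB = 34.71 - j8.897 Ω = 35.83∠-14.4° Ω.
Step 4 — Source phasor: V = 20.8∠52.1° V = 12.78 + j16.41 V.
Step 5 — Ohm's law: I = V / Z_total = (12.78 + j16.41) / (34.71 - j8.897) = 0.2317 + j0.5323 A.
Step 6 — Convert to polar: |I| = 0.5805 A, ∠I = 66.5°.

I = 0.5805∠66.5° A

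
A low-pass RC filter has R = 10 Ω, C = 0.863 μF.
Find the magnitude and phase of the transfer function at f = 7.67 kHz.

Step 1 — Angular frequency: ω = 2π·7670 = 4.819e+04 rad/s.
Step 2 — Transfer function: H(jω) = 1/(1 + jωRC).
Step 3 — Denominator: 1 + jωRC = 1 + j·4.819e+04·10·8.63e-07 = 1 + j0.4159.
Step 4 — H = 0.8525 - j0.3546.
Step 5 — Magnitude: |H| = 0.9233 (-0.7 dB); phase: φ = -22.6°.

|H| = 0.9233 (-0.7 dB), φ = -22.6°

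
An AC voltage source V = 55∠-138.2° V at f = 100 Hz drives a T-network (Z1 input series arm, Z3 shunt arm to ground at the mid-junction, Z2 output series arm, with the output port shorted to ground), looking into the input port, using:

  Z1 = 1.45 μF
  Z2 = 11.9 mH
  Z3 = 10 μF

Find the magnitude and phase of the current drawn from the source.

Step 1 — Angular frequency: ω = 2π·f = 2π·100 = 628.3 rad/s.
Step 2 — Component impedances:
  Z1: Z = 1/(jωC) = -j/(ω·C) = 0 - j1098 Ω
  Z2: Z = jωL = j·628.3·0.0119 = 0 + j7.477 Ω
  Z3: Z = 1/(jωC) = -j/(ω·C) = 0 - j159.2 Ω
Step 3 — With the output port shorted to ground, the output series arm Z2 runs from the junction to ground; the shunt arm Z3 also runs from the junction to ground. They appear in parallel: Z3 || Z2 = 0 + j7.846 Ω.
Step 4 — Series with input arm Z1: Z_in = Z1 + (Z3 || Z2) = 0 - j1090 Ω = 1090∠-90.0° Ω.
Step 5 — Source phasor: V = 55∠-138.2° V = -41 - j36.66 V.
Step 6 — Ohm's law: I = V / Z_total = (-41 - j36.66) / (0 - j1090) = 0.03364 - j0.03762 A.
Step 7 — Convert to polar: |I| = 0.05047 A, ∠I = -48.2°.

I = 0.05047∠-48.2° A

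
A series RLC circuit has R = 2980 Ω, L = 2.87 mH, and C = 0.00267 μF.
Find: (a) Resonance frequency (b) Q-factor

Step 1 — Resonance condition Im(Z)=0 gives ω₀ = 1/√(LC).
Step 2 — ω₀ = 1/√(0.00287·2.67e-09) = 3.612e+05 rad/s.
Step 3 — f₀ = ω₀/(2π) = 5.749e+04 Hz.
Step 4 — Series Q: Q = ω₀L/R = 3.612e+05·0.00287/2980 = 0.3479.

(a) f₀ = 5.749e+04 Hz  (b) Q = 0.3479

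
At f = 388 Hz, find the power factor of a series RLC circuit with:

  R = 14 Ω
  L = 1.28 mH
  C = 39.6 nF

Step 1 — Angular frequency: ω = 2π·f = 2π·388 = 2438 rad/s.
Step 2 — Component impedances:
  R: Z = R = 14 Ω
  L: Z = jωL = j·2438·0.00128 = 0 + j3.12 Ω
  C: Z = 1/(jωC) = -j/(ω·C) = 0 - j1.036e+04 Ω
Step 3 — Series combination: Z_total = R + L + C = 14 - j1.036e+04 Ω = 1.036e+04∠-89.9° Ω.
Step 4 — Power factor: PF = cos(φ) = Re(Z)/|Z| = 14/10355 = 0.001352.
Step 5 — Type: Im(Z) = -1.036e+04 ⇒ leading (phase φ = -89.9°).

PF = 0.001352 (leading, φ = -89.9°)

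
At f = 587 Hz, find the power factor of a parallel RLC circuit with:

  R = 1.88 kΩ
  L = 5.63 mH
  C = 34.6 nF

Step 1 — Angular frequency: ω = 2π·f = 2π·587 = 3688 rad/s.
Step 2 — Component impedances:
  R: Z = R = 1880 Ω
  L: Z = jωL = j·3688·0.00563 = 0 + j20.76 Ω
  C: Z = 1/(jωC) = -j/(ω·C) = 0 - j7836 Ω
Step 3 — Parallel combination: 1/Z_total = 1/R + 1/L + 1/C; Z_total = 0.2305 + j20.82 Ω = 20.82∠89.4° Ω.
Step 4 — Power factor: PF = cos(φ) = Re(Z)/|Z| = 0.2305/20.82 = 0.01107.
Step 5 — Type: Im(Z) = 20.82 ⇒ lagging (phase φ = 89.4°).

PF = 0.01107 (lagging, φ = 89.4°)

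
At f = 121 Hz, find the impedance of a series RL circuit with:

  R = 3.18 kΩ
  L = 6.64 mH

Step 1 — Angular frequency: ω = 2π·f = 2π·121 = 760.3 rad/s.
Step 2 — Component impedances:
  R: Z = R = 3180 Ω
  L: Z = jωL = j·760.3·0.00664 = 0 + j5.048 Ω
Step 3 — Series combination: Z_total = R + L = 3180 + j5.048 Ω = 3180∠0.1° Ω.

Z = 3180 + j5.048 Ω = 3180∠0.1° Ω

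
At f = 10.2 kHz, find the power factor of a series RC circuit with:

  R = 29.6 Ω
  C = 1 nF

Step 1 — Angular frequency: ω = 2π·f = 2π·1.02e+04 = 6.409e+04 rad/s.
Step 2 — Component impedances:
  R: Z = R = 29.6 Ω
  C: Z = 1/(jωC) = -j/(ω·C) = 0 - j1.56e+04 Ω
Step 3 — Series combination: Z_total = R + C = 29.6 - j1.56e+04 Ω = 1.56e+04∠-89.9° Ω.
Step 4 — Power factor: PF = cos(φ) = Re(Z)/|Z| = 29.6/1.56e+04 = 0.001897.
Step 5 — Type: Im(Z) = -1.56e+04 ⇒ leading (phase φ = -89.9°).

PF = 0.001897 (leading, φ = -89.9°)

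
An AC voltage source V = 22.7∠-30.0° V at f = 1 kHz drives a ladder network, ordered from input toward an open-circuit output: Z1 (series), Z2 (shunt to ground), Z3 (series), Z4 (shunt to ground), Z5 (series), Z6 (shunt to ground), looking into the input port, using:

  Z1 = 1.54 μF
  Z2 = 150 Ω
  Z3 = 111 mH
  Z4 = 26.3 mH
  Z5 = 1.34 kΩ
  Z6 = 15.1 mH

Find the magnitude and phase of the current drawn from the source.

Step 1 — Angular frequency: ω = 2π·f = 2π·1000 = 6283 rad/s.
Step 2 — Component impedances:
  Z1: Z = 1/(jωC) = -j/(ω·C) = 0 - j103.3 Ω
  Z2: Z = R = 150 Ω
  Z3: Z = jωL = j·6283·0.111 = 0 + j697.4 Ω
  Z4: Z = jωL = j·6283·0.0263 = 0 + j165.2 Ω
  Z5: Z = R = 1340 Ω
  Z6: Z = jωL = j·6283·0.0151 = 0 + j94.88 Ω
Step 3 — Ladder network (open output): work backward from the far end, alternating series and parallel combinations. Z_in = 145 - j78.13 Ω = 164.7∠-28.3° Ω.
Step 4 — Source phasor: V = 22.7∠-30.0° V = 19.66 - j11.35 V.
Step 5 — Ohm's law: I = V / Z_total = (19.66 - j11.35) / (145 - j78.13) = 0.1377 - j0.004052 A.
Step 6 — Convert to polar: |I| = 0.1378 A, ∠I = -1.7°.

I = 0.1378∠-1.7° A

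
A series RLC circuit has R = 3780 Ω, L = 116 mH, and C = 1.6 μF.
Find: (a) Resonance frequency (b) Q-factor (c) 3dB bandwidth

Step 1 — Resonance condition Im(Z)=0 gives ω₀ = 1/√(LC).
Step 2 — ω₀ = 1/√(0.116·1.6e-06) = 2321 rad/s.
Step 3 — f₀ = ω₀/(2π) = 369.4 Hz.
Step 4 — Series Q: Q = ω₀L/R = 2321·0.116/3780 = 0.07123.
Step 5 — 3dB bandwidth: Δω = ω₀/Q = 3.259e+04 rad/s; BW = Δω/(2π) = 5186 Hz.

(a) f₀ = 369.4 Hz  (b) Q = 0.07123  (c) BW = 5186 Hz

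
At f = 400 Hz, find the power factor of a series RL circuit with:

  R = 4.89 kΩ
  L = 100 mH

Step 1 — Angular frequency: ω = 2π·f = 2π·400 = 2513 rad/s.
Step 2 — Component impedances:
  R: Z = R = 4890 Ω
  L: Z = jωL = j·2513·0.1 = 0 + j251.3 Ω
Step 3 — Series combination: Z_total = R + L = 4890 + j251.3 Ω = 4896∠2.9° Ω.
Step 4 — Power factor: PF = cos(φ) = Re(Z)/|Z| = 4890/4896.5 = 0.9987.
Step 5 — Type: Im(Z) = 251.3 ⇒ lagging (phase φ = 2.9°).

PF = 0.9987 (lagging, φ = 2.9°)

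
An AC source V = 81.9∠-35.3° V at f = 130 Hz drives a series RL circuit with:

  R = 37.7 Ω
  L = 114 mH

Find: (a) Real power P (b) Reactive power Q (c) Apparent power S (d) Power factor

Step 1 — Angular frequency: ω = 2π·f = 2π·130 = 816.8 rad/s.
Step 2 — Component impedances:
  R: Z = R = 37.7 Ω
  L: Z = jωL = j·816.8·0.114 = 0 + j93.12 Ω
Step 3 — Series combination: Z_total = R + L = 37.7 + j93.12 Ω = 100.5∠68.0° Ω.
Step 4 — Source phasor: V = 81.9∠-35.3° V = 66.84 - j47.33 V.
Step 5 — Current: I = V / Z = -0.187 - j0.7935 A = 0.8153∠-103.3° A.
Step 6 — Complex power: S = V·I* = 25.06 + j61.89 VA.
Step 7 — Real power: P = Re(S) = 25.06 W.
Step 8 — Reactive power: Q = Im(S) = 61.89 VAR.
Step 9 — Apparent power: |S| = 66.77 VA.
Step 10 — Power factor: PF = P/|S| = 0.3753 (lagging).

(a) P = 25.06 W  (b) Q = 61.89 VAR  (c) S = 66.77 VA  (d) PF = 0.3753 (lagging)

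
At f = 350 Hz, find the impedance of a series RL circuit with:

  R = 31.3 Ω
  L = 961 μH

Step 1 — Angular frequency: ω = 2π·f = 2π·350 = 2199 rad/s.
Step 2 — Component impedances:
  R: Z = R = 31.3 Ω
  L: Z = jωL = j·2199·0.000961 = 0 + j2.113 Ω
Step 3 — Series combination: Z_total = R + L = 31.3 + j2.113 Ω = 31.37∠3.9° Ω.

Z = 31.3 + j2.113 Ω = 31.37∠3.9° Ω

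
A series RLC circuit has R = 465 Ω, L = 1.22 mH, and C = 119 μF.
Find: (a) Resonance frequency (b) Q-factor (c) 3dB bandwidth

Step 1 — Resonance: ω₀ = 1/√(LC) = 1/√(0.00122·0.000119) = 2625 rad/s.
Step 2 — f₀ = ω₀/(2π) = 417.7 Hz.
Step 3 — Series Q: Q = ω₀L/R = 2625·0.00122/465 = 0.006886.
Step 4 — Bandwidth: Δω = ω₀/Q = 3.811e+05 rad/s; BW = Δω/(2π) = 6.066e+04 Hz.

(a) f₀ = 417.7 Hz  (b) Q = 0.006886  (c) BW = 6.066e+04 Hz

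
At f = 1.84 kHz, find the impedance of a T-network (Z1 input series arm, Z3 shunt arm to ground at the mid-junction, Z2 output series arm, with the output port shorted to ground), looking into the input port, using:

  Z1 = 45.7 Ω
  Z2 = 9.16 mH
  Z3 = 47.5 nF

Step 1 — Angular frequency: ω = 2π·f = 2π·1840 = 1.156e+04 rad/s.
Step 2 — Component impedances:
  Z1: Z = R = 45.7 Ω
  Z2: Z = jωL = j·1.156e+04·0.00916 = 0 + j105.9 Ω
  Z3: Z = 1/(jωC) = -j/(ω·C) = 0 - j1821 Ω
Step 3 — With the output port shorted to ground, the output series arm Z2 runs from the junction to ground; the shunt arm Z3 also runs from the junction to ground. They appear in parallel: Z3 || Z2 = 0 + j112.4 Ω.
Step 4 — Series with input arm Z1: Z_in = Z1 + (Z3 || Z2) = 45.7 + j112.4 Ω = 121.4∠67.9° Ω.

Z = 45.7 + j112.4 Ω = 121.4∠67.9° Ω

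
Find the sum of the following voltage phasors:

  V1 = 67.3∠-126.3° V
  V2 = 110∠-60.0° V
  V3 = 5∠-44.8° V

Step 1 — Convert each phasor to rectangular form:
  V1 = 67.3·(cos(-126.3°) + j·sin(-126.3°)) = -39.84 - j54.24 V
  V2 = 110·(cos(-60.0°) + j·sin(-60.0°)) = 55 - j95.26 V
  V3 = 5·(cos(-44.8°) + j·sin(-44.8°)) = 3.548 - j3.523 V
Step 2 — Sum components: V_total = 18.71 - j153 V.
Step 3 — Convert to polar: |V_total| = 154.2 V, ∠V_total = -83.0°.

V_total = 154.2∠-83.0° V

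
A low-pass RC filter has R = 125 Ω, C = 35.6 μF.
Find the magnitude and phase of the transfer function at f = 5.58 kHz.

Step 1 — Angular frequency: ω = 2π·5580 = 3.506e+04 rad/s.
Step 2 — Transfer function: H(jω) = 1/(1 + jωRC).
Step 3 — Denominator: 1 + jωRC = 1 + j·3.506e+04·125·3.56e-05 = 1 + j156.
Step 4 — H = 4.108e-05 - j0.006409.
Step 5 — Magnitude: |H| = 0.006409 (-43.9 dB); phase: φ = -89.6°.

|H| = 0.006409 (-43.9 dB), φ = -89.6°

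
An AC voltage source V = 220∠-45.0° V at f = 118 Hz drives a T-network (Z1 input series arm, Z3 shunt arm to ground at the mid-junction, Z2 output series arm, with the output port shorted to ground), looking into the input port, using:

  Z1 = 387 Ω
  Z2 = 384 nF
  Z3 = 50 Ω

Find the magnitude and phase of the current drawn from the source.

Step 1 — Angular frequency: ω = 2π·f = 2π·118 = 741.4 rad/s.
Step 2 — Component impedances:
  Z1: Z = R = 387 Ω
  Z2: Z = 1/(jωC) = -j/(ω·C) = 0 - j3512 Ω
  Z3: Z = R = 50 Ω
Step 3 — With the output port shorted to ground, the output series arm Z2 runs from the junction to ground; the shunt arm Z3 also runs from the junction to ground. They appear in parallel: Z3 || Z2 = 49.99 - j0.7116 Ω.
Step 4 — Series with input arm Z1: Z_in = Z1 + (Z3 || Z2) = 437 - j0.7116 Ω = 437∠-0.1° Ω.
Step 5 — Source phasor: V = 220∠-45.0° V = 155.6 - j155.6 V.
Step 6 — Ohm's law: I = V / Z_total = (155.6 - j155.6) / (437 - j0.7116) = 0.3566 - j0.3554 A.
Step 7 — Convert to polar: |I| = 0.5034 A, ∠I = -44.9°.

I = 0.5034∠-44.9° A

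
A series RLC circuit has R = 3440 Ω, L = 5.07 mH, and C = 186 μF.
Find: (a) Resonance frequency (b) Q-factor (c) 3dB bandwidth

Step 1 — Resonance: ω₀ = 1/√(LC) = 1/√(0.00507·0.000186) = 1030 rad/s.
Step 2 — f₀ = ω₀/(2π) = 163.9 Hz.
Step 3 — Series Q: Q = ω₀L/R = 1030·0.00507/3440 = 0.001518.
Step 4 — Bandwidth: Δω = ω₀/Q = 6.785e+05 rad/s; BW = Δω/(2π) = 1.08e+05 Hz.

(a) f₀ = 163.9 Hz  (b) Q = 0.001518  (c) BW = 1.08e+05 Hz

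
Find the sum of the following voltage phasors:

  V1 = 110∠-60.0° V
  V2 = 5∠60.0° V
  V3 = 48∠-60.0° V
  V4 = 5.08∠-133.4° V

Step 1 — Convert each phasor to rectangular form:
  V1 = 110·(cos(-60.0°) + j·sin(-60.0°)) = 55 - j95.26 V
  V2 = 5·(cos(60.0°) + j·sin(60.0°)) = 2.5 + j4.33 V
  V3 = 48·(cos(-60.0°) + j·sin(-60.0°)) = 24 - j41.57 V
  V4 = 5.08·(cos(-133.4°) + j·sin(-133.4°)) = -3.49 - j3.691 V
Step 2 — Sum components: V_total = 78.01 - j136.2 V.
Step 3 — Convert to polar: |V_total| = 157 V, ∠V_total = -60.2°.

V_total = 157∠-60.2° V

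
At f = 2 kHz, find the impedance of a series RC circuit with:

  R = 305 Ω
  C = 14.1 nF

Step 1 — Angular frequency: ω = 2π·f = 2π·2000 = 1.257e+04 rad/s.
Step 2 — Component impedances:
  R: Z = R = 305 Ω
  C: Z = 1/(jωC) = -j/(ω·C) = 0 - j5644 Ω
Step 3 — Series combination: Z_total = R + C = 305 - j5644 Ω = 5652∠-86.9° Ω.

Z = 305 - j5644 Ω = 5652∠-86.9° Ω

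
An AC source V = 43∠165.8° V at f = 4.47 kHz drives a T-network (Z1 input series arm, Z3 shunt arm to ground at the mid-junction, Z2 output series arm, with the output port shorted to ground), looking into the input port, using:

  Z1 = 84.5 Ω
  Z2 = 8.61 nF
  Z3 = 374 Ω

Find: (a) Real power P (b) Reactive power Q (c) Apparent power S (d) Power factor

Step 1 — Angular frequency: ω = 2π·f = 2π·4470 = 2.809e+04 rad/s.
Step 2 — Component impedances:
  Z1: Z = R = 84.5 Ω
  Z2: Z = 1/(jωC) = -j/(ω·C) = 0 - j4135 Ω
  Z3: Z = R = 374 Ω
Step 3 — With the output port shorted to ground, the output series arm Z2 runs from the junction to ground; the shunt arm Z3 also runs from the junction to ground. They appear in parallel: Z3 || Z2 = 371 - j33.55 Ω.
Step 4 — Series with input arm Z1: Z_in = Z1 + (Z3 || Z2) = 455.5 - j33.55 Ω = 456.7∠-4.2° Ω.
Step 5 — Source phasor: V = 43∠165.8° V = -41.69 + j10.55 V.
Step 6 — Current: I = V / Z = -0.09273 + j0.01633 A = 0.09415∠170.0° A.
Step 7 — Complex power: S = V·I* = 4.038 - j0.2974 VA.
Step 8 — Real power: P = Re(S) = 4.038 W.
Step 9 — Reactive power: Q = Im(S) = -0.2974 VAR.
Step 10 — Apparent power: |S| = 4.049 VA.
Step 11 — Power factor: PF = P/|S| = 0.9973 (leading).

(a) P = 4.038 W  (b) Q = -0.2974 VAR  (c) S = 4.049 VA  (d) PF = 0.9973 (leading)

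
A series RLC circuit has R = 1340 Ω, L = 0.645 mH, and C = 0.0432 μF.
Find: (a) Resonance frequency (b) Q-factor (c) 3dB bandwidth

Step 1 — Resonance: ω₀ = 1/√(LC) = 1/√(0.000645·4.32e-08) = 1.894e+05 rad/s.
Step 2 — f₀ = ω₀/(2π) = 3.015e+04 Hz.
Step 3 — Series Q: Q = ω₀L/R = 1.894e+05·0.000645/1340 = 0.09119.
Step 4 — Bandwidth: Δω = ω₀/Q = 2.078e+06 rad/s; BW = Δω/(2π) = 3.306e+05 Hz.

(a) f₀ = 3.015e+04 Hz  (b) Q = 0.09119  (c) BW = 3.306e+05 Hz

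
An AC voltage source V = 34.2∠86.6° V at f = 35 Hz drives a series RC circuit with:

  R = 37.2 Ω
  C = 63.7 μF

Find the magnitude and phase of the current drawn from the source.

Step 1 — Angular frequency: ω = 2π·f = 2π·35 = 219.9 rad/s.
Step 2 — Component impedances:
  R: Z = R = 37.2 Ω
  C: Z = 1/(jωC) = -j/(ω·C) = 0 - j71.39 Ω
Step 3 — Series combination: Z_total = R + C = 37.2 - j71.39 Ω = 80.5∠-62.5° Ω.
Step 4 — Source phasor: V = 34.2∠86.6° V = 2.028 + j34.14 V.
Step 5 — Ohm's law: I = V / Z_total = (2.028 + j34.14) / (37.2 - j71.39) = -0.3645 + j0.2183 A.
Step 6 — Convert to polar: |I| = 0.4249 A, ∠I = 149.1°.

I = 0.4249∠149.1° A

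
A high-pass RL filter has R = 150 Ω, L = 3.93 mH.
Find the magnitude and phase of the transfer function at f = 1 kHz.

Step 1 — Angular frequency: ω = 2π·1000 = 6283 rad/s.
Step 2 — Transfer function: H(jω) = jωL/(R + jωL).
Step 3 — Numerator jωL = j·24.69; denominator R + jωL = 150 + j24.69.
Step 4 — H = 0.02638 + j0.1603.
Step 5 — Magnitude: |H| = 0.1624 (-15.8 dB); phase: φ = 80.7°.

|H| = 0.1624 (-15.8 dB), φ = 80.7°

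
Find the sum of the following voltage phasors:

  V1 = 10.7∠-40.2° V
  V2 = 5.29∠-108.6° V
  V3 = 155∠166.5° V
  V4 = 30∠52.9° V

Step 1 — Convert each phasor to rectangular form:
  V1 = 10.7·(cos(-40.2°) + j·sin(-40.2°)) = 8.173 - j6.906 V
  V2 = 5.29·(cos(-108.6°) + j·sin(-108.6°)) = -1.687 - j5.014 V
  V3 = 155·(cos(166.5°) + j·sin(166.5°)) = -150.7 + j36.18 V
  V4 = 30·(cos(52.9°) + j·sin(52.9°)) = 18.1 + j23.93 V
Step 2 — Sum components: V_total = -126.1 + j48.19 V.
Step 3 — Convert to polar: |V_total| = 135 V, ∠V_total = 159.1°.

V_total = 135∠159.1° V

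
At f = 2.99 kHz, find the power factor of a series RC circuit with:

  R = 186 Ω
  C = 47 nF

Step 1 — Angular frequency: ω = 2π·f = 2π·2990 = 1.879e+04 rad/s.
Step 2 — Component impedances:
  R: Z = R = 186 Ω
  C: Z = 1/(jωC) = -j/(ω·C) = 0 - j1133 Ω
Step 3 — Series combination: Z_total = R + C = 186 - j1133 Ω = 1148∠-80.7° Ω.
Step 4 — Power factor: PF = cos(φ) = Re(Z)/|Z| = 186/1147.7 = 0.1621.
Step 5 — Type: Im(Z) = -1133 ⇒ leading (phase φ = -80.7°).

PF = 0.1621 (leading, φ = -80.7°)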